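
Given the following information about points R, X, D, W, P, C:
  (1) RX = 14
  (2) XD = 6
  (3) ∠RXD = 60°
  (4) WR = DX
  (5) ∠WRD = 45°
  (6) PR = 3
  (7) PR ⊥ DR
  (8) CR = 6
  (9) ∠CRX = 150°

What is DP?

Step 1: By the law of cosines on triangle DXR: DR² = 6² + 14² − 2·6·14·cos(60°) = 148, so DR = 2·√37.
Step 2: By the law of cosines on triangle DRP: DP² = (2·√37)² + 3² − 2·2·√37·3·cos(90°) = 157, so DP = √157.

Therefore, the length of DP = √157.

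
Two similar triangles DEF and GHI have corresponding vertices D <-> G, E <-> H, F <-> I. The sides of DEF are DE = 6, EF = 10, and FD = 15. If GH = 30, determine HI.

k = 30/6 = 5. HI = 5 * 10 = 50.

50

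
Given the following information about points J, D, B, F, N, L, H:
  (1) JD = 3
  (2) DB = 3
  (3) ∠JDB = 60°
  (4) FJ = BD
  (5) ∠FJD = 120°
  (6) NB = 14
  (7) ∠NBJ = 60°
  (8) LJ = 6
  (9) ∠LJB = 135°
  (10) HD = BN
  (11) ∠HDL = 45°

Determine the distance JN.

Step 1: By the law of cosines on triangle BDJ: BJ² = 3² + 3² − 2·3·3·cos(60°) = 9, so BJ = 3.
Step 2: By the law of cosines on triangle JBN: JN² = 3² + 14² − 2·3·14·cos(60°) = 163, so JN = √163.

Therefore, the length of JN = √163.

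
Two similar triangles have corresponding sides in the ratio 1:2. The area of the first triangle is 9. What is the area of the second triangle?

Area ratio = (1/2)^2 = 1/4. Area of the second triangle = 9 * 4/1 = 36.

36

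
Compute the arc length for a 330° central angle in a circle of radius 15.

The full circumference is 2πr = 2π(15) = 30*pi.
The arc spans 330° out of 360°, which is a fraction of 11/12.
Arc length = 30*pi × 11/12 = 55*pi/2.

55*pi/2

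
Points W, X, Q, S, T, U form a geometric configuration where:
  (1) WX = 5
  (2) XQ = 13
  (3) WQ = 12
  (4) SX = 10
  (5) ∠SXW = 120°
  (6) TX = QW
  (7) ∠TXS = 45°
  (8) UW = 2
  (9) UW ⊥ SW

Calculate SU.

Step 1: By the law of cosines on triangle SXW: SW² = 10² + 5² − 2·10·5·cos(120°) = 175, so SW = 5·√7.
Step 2: By the law of cosines on triangle SWU: SU² = (5·√7)² + 2² − 2·5·√7·2·cos(90°) = 179, so SU = √179.

Therefore, the length of SU = √179.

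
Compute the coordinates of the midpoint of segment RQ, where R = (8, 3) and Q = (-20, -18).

The midpoint is the point halfway along the segment.
Move half the horizontal distance: 8 + (-20 - 8)/2 = 8 + -28/2 = -6
Move half the vertical distance: 3 + (-18 - 3)/2 = 3 + -21/2 = -15/2
Midpoint = (-6, -15/2)

(-6, -15/2)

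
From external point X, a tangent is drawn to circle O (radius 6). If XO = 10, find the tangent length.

Let T be the point of tangency. Then OT ⊥ XT (radius ⊥ tangent).
In right triangle OTX: OX² = OT² + XT²
10² = 6² + XT²
XT² = 64, XT = 8

8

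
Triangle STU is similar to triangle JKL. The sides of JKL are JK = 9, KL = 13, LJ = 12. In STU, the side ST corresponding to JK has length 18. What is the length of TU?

k = 18/9 = 2. TU = 2 * 13 = 26.

26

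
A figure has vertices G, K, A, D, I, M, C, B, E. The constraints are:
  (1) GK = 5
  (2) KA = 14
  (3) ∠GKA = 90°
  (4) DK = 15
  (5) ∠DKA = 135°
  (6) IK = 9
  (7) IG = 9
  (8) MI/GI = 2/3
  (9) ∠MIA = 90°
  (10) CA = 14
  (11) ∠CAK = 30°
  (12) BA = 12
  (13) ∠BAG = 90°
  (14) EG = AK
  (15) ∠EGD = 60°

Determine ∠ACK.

Step 1: By the law of cosines on triangle CAK: CK² = 14² + 14² − 2·14·14·cos(30°) = 52.52, so CK ≈ 7.25.
Step 2: By the inverse law of cosines on triangle ACK: cos(∠ACK) = (14² + 7.25² − 14²) / (2·14·7.25) = 52.52/202.91 = 0.2588, so ∠ACK = 75°.

Therefore, the measure of angle ∠ACK = 75°.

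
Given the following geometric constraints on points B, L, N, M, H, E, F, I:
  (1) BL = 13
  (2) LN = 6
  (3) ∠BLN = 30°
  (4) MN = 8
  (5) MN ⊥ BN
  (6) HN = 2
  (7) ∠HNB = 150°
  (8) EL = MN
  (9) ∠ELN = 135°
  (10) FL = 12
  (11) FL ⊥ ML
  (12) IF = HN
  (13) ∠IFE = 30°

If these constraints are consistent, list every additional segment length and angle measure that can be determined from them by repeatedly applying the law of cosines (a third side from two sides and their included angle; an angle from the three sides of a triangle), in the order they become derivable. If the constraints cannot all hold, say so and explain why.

The constraints are consistent. Derivable facts, in order:
After 1 step:
- BN ≈ 8.36
- NE ≈ 12.96
After 2 steps:
- BH ≈ 10.14
- BM ≈ 11.57
- ∠BNL = 128.97°
- ∠ENL = 25.89°
- ∠LBN = 21.03°
- ∠LEN = 19.11°
After 3 steps:
- ∠BHN = 24.34°
- ∠BMN = 46.26°
- ∠HBN = 5.66°
- ∠MBN = 43.74°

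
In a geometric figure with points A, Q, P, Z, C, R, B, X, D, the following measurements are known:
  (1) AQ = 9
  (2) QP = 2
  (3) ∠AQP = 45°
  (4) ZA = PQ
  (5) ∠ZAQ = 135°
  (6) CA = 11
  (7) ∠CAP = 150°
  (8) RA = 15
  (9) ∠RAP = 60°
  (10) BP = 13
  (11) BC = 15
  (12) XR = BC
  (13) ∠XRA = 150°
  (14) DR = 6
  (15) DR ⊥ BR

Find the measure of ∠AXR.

From the given relations: XR = BC = 15.
Step 1: By the law of cosines on triangle XRA: XA² = 15² + 15² − 2·15·15·cos(150°) = 839.71, so XA ≈ 28.98.
Step 2: By the inverse law of cosines on triangle AXR: cos(∠AXR) = (28.98² + 15² − 15²) / (2·28.98·15) = 839.71/869.33 = 0.9659, so ∠AXR = 15°.

Therefore, the measure of angle ∠AXR = 15°.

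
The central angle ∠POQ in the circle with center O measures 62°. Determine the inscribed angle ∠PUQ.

By the inscribed angle theorem, the inscribed angle is half the central angle.
Inscribed angle = 62° / 2 = 31°

31°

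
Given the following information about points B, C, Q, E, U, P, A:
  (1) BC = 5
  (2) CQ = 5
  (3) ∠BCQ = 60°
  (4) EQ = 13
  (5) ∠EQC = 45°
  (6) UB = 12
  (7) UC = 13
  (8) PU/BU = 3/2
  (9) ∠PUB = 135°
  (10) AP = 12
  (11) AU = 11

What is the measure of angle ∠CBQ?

Step 1: By the law of cosines on triangle BCQ: BQ² = 5² + 5² − 2·5·5·cos(60°) = 25, so BQ = 5.
Step 2: By the inverse law of cosines on triangle CBQ: cos(∠CBQ) = (5² + 5² − 5²) / (2·5·5) = 25/50 = 0.5, so ∠CBQ = 60°.

Therefore, the measure of angle ∠CBQ = 60°.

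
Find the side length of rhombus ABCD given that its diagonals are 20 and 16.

The diagonals of a rhombus bisect each other at right angles.
Half-diagonals: 20/2 = 10 and 16/2 = 8
side = sqrt(10^2 + 8^2)
side = sqrt(100 + 64)
side = sqrt(164) = 2*sqrt(41)

2*sqrt(41)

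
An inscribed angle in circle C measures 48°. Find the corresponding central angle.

Central angle = 2 × 48° = 96° (inscribed angle theorem).

96°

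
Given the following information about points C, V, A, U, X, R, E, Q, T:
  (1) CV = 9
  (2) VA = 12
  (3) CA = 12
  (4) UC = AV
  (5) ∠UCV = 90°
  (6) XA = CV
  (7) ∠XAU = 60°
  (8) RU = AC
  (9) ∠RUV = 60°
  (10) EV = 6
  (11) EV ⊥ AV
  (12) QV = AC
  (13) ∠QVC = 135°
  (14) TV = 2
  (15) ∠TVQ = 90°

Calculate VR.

From the given relations: UC = AV = 12; RU = AC = 12.
Step 1: By the law of cosines on triangle UCV: UV² = 12² + 9² − 2·12·9·cos(90°) = 225, so UV = 15.
Step 2: By the law of cosines on triangle VUR: VR² = 15² + 12² − 2·15·12·cos(60°) = 189, so VR = 3·√21.

Therefore, the length of VR = 3·√21.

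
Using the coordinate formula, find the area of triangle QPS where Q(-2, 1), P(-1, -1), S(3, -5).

Using the Shoelace formula for a triangle:
Area = (1/2)|x0(y1 - y2) + x1(y2 - y0) + x2(y0 - y1)|
Area = (1/2)|-2(-1 - -5) + -1(-5 - 1) + 3(1 - -1)|
Area = (1/2)|-8 + 6 + 6|
Area = (1/2)|4|
Area = (1/2)(4)
Area = 2

2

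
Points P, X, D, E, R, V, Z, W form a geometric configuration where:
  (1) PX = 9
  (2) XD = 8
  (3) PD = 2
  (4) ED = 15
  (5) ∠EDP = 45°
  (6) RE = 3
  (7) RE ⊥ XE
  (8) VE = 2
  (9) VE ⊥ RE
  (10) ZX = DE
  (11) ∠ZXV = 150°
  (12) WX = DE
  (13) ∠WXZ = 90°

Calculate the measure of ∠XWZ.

From the given relations: WX = DE = 15; ZX = DE = 15.
Step 1: By the law of cosines on triangle WXZ: WZ² = 15² + 15² − 2·15·15·cos(90°) = 450, so WZ = 15·√2.
Step 2: By the inverse law of cosines on triangle XWZ: cos(∠XWZ) = (15² + (15·√2)² − 15²) / (2·15·15·√2) = 450/636.4 = 0.7071, so ∠XWZ = 45°.

Therefore, the measure of angle ∠XWZ = 45°.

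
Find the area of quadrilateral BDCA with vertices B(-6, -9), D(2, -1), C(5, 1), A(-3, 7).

Shoelace: sum of cross terms = 138, Area = (1/2)|138| = 69

69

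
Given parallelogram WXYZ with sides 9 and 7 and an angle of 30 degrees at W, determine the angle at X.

Consecutive angles are supplementary: angle X = 180 - 30 = 150 degrees.

150 degrees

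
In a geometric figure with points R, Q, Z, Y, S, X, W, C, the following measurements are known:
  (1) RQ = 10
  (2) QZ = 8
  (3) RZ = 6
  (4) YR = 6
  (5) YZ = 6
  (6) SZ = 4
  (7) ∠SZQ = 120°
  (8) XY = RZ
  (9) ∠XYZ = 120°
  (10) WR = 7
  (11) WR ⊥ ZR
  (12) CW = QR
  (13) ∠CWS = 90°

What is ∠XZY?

From the given relations: XY = RZ = 6.
Step 1: By the law of cosines on triangle ZYX: ZX² = 6² + 6² − 2·6·6·cos(120°) = 108, so ZX = 6·√3.
Step 2: By the inverse law of cosines on triangle XZY: cos(∠XZY) = ((6·√3)² + 6² − 6²) / (2·6·√3·6) = 108/124.71 = 0.866, so ∠XZY = 30°.

Therefore, the measure of angle ∠XZY = 30°.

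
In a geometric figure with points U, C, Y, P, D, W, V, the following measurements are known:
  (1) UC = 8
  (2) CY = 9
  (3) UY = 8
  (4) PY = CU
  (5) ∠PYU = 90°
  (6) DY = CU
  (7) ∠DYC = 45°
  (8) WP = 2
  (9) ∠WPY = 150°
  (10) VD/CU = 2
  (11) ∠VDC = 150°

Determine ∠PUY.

From the given relations: PY = CU = 8.
Step 1: By the law of cosines on triangle UYP: UP² = 8² + 8² − 2·8·8·cos(90°) = 128, so UP = 8·√2.
Step 2: By the inverse law of cosines on triangle PUY: cos(∠PUY) = ((8·√2)² + 8² − 8²) / (2·8·√2·8) = 128/181.02 = 0.7071, so ∠PUY = 45°.

Therefore, the measure of angle ∠PUY = 45°.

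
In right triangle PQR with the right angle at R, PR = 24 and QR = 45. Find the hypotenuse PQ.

By the Pythagorean theorem: PQ^2 = PR^2 + QR^2
PQ^2 = 24^2 + 45^2 = 576 + 2025 = 2601
PQ = sqrt(2601) = 51

51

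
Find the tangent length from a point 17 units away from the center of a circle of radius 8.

tangent = √(d² - r²) = √(17² - 8²) = √(289 - 64) = √225 = 15

15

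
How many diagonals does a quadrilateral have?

Total line segments between 4 vertices = C(4,2) = 6.
Subtract the 4 sides: 6 - 4 = 2 diagonals.

2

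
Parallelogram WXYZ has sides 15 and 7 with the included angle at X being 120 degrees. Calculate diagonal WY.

Using the law of cosines:
d^2 = 15^2 + 7^2 - 2(15)(7)cos(120 degrees)
d^2 = 225 + 49 - 210*-1/2
d^2 = 379
d = sqrt(379)

sqrt(379)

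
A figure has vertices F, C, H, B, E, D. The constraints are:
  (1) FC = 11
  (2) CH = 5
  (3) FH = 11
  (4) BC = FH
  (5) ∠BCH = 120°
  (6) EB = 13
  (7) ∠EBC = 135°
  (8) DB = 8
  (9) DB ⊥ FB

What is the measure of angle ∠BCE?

From the given relations: BC = FH = 11.
Step 1: By the law of cosines on triangle CBE: CE² = 11² + 13² − 2·11·13·cos(135°) = 492.23, so CE ≈ 22.19.
Step 2: By the inverse law of cosines on triangle BCE: cos(∠BCE) = (11² + 22.19² − 13²) / (2·11·22.19) = 444.23/488.1 = 0.9101, so ∠BCE = 24.48°.

Therefore, the measure of angle ∠BCE = 24.48°.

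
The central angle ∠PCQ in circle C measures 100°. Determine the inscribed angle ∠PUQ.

Inscribed angle = 100° / 2 = 50° (inscribed angle theorem).

50°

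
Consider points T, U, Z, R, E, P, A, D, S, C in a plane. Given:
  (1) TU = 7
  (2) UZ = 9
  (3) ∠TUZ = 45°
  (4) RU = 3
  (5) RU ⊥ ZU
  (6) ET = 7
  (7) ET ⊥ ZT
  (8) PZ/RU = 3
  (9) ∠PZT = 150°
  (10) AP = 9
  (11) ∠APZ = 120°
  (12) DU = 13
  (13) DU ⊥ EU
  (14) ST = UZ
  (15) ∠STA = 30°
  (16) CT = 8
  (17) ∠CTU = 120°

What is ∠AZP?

From the given relations: PZ = 3·RU = 3·3 = 9.
Step 1: By the law of cosines on triangle ZPA: ZA² = 9² + 9² − 2·9·9·cos(120°) = 243, so ZA = 9·√3.
Step 2: By the inverse law of cosines on triangle AZP: cos(∠AZP) = ((9·√3)² + 9² − 9²) / (2·9·√3·9) = 243/280.59 = 0.866, so ∠AZP = 30°.

Therefore, the measure of angle ∠AZP = 30°.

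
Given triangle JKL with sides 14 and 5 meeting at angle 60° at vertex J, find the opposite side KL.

Law of cosines: KL^2 = 14^2 + 5^2 - 2(14)(5)cos(60°) = 151, so KL = sqrt(151).

sqrt(151)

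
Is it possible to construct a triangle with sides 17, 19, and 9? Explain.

For three segments to close into a triangle, no single side can be as long as the other two combined.
The longest side is 19, and 9 + 17 = 26 > 19.
A triangle can be formed.

Yes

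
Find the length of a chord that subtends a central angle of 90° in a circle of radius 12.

Drop a perpendicular from the center to the chord, bisecting both the chord and the central angle.
Each half-chord = r sin(θ/2) = 12 sin(45°).
The full chord = 2 × 12 × sin(45°) = 12*sqrt(2).

12*sqrt(2)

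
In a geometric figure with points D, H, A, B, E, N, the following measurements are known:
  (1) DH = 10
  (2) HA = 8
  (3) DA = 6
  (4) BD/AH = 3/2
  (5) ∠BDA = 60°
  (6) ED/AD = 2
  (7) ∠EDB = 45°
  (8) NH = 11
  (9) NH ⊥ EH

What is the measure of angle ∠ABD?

From the given relations: BD = 3/2·AH = 3/2·8 = 12.
Step 1: By the law of cosines on triangle BDA: BA² = 12² + 6² − 2·12·6·cos(60°) = 108, so BA = 6·√3.
Step 2: By the inverse law of cosines on triangle ABD: cos(∠ABD) = ((6·√3)² + 12² − 6²) / (2·6·√3·12) = 216/249.42 = 0.866, so ∠ABD = 30°.

Therefore, the measure of angle ∠ABD = 30°.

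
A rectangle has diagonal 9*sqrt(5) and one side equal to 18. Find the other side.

The diagonal of a rectangle forms a right triangle with the two sides.
Rearranging the Pythagorean theorem: missing side = sqrt(d^2 - known^2).
= sqrt(405 - 324) = sqrt(81) = 9.

9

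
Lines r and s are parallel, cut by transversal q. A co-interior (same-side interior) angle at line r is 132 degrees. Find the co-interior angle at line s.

Co-interior angles sum to 180: 180 - 132 = 48 degrees.

48 degrees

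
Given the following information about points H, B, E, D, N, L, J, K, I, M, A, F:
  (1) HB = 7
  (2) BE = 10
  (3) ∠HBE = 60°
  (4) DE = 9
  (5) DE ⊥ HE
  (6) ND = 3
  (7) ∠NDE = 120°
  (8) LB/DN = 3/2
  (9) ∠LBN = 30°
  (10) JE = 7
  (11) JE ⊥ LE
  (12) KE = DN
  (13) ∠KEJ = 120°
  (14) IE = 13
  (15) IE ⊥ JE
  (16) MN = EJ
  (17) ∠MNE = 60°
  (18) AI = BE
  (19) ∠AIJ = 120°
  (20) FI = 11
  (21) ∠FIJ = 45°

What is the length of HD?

Step 1: By the law of cosines on triangle EBH: EH² = 10² + 7² − 2·10·7·cos(60°) = 79, so EH = √79.
Step 2: By the law of cosines on triangle HED: HD² = √79² + 9² − 2·√79·9·cos(90°) = 160, so HD = 4·√10.

Therefore, the length of HD = 4·√10.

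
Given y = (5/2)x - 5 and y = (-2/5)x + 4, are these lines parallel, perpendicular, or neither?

Slope of line 1: m1 = 5/2
Slope of line 2: m2 = -2/5
m1 * m2 = (5/2) * (-2/5) = -1 = -1, so the lines are perpendicular.

Perpendicular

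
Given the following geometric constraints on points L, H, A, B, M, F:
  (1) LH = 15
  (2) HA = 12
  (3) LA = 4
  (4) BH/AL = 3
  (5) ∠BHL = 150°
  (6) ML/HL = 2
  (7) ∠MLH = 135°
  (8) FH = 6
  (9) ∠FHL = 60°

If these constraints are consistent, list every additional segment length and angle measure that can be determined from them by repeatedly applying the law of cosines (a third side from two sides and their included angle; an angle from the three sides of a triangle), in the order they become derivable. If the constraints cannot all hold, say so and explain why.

The constraints are consistent. Derivable facts, in order:
After 1 step:
- HM ≈ 41.97
- LB ≈ 26.09
- LF = 3·√19
- ∠AHL = 11.32°
- ∠ALH = 36.07°
- ∠HAL = 132.62°
After 2 steps:
- ∠BLH = 13.29°
- ∠FLH = 23.41°
- ∠HBL = 16.71°
- ∠HFL = 96.59°
- ∠HML = 14.64°
- ∠LHM = 30.36°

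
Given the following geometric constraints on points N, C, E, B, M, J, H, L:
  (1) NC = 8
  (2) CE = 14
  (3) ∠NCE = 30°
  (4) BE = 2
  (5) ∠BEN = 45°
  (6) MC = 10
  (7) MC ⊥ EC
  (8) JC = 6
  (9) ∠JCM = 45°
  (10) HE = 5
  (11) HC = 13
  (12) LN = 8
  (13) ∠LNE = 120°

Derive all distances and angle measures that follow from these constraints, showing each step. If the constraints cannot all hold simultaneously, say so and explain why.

The constraints are consistent.

Step 1: From NC = 8, CE = 14, and ∠NCE = 30°, by the law of cosines:
  NE² = NC² + CE² - 2·NC·CE·cos(30°) = 64 + 196 - 194 = 66.01
  NE ≈ 8.12

Step 2: From EC = 14, CM = 10, and ∠ECM = 90°, by the law of cosines:
  EM² = EC² + CM² - 2·EC·CM·cos(90°) = 196 + 100 - 0 = 296
  EM = 2·√74

Step 3: From MC = 10, CJ = 6, and ∠MCJ = 45°, by the law of cosines:
  MJ² = MC² + CJ² - 2·MC·CJ·cos(45°) = 100 + 36 - 84.85 = 51.15
  MJ ≈ 7.15

Step 4: From CE = 14, CH = 13, EH = 5, by the inverse law of cosines:
  cos(∠ECH) = (CE² + CH² - EH²) / (2·CE·CH)
  ∠ECH = 20.92°

Step 5: From EC = 14, EH = 5, CH = 13, by the inverse law of cosines:
  cos(∠CEH) = (EC² + EH² - CH²) / (2·EC·EH)
  ∠CEH = 68.2°

Step 6: From HC = 13, HE = 5, CE = 14, by the inverse law of cosines:
  cos(∠CHE) = (HC² + HE² - CE²) / (2·HC·HE)
  ∠CHE = 90.88°

Step 7: From NE = 8.12, EB = 2, and ∠NEB = 45°, by the law of cosines:
  NB² = NE² + EB² - 2·NE·EB·cos(45°) = 66.01 + 4 - 22.98 = 47.03
  NB ≈ 6.86

Step 8: From EN = 8.12, NL = 8, and ∠ENL = 120°, by the law of cosines:
  EL² = EN² + NL² - 2·EN·NL·cos(120°) = 66.01 + 64 + 65 = 195
  EL ≈ 13.96

Step 9: From NC = 8, NE = 8.12, CE = 14, by the inverse law of cosines:
  cos(∠CNE) = (NC² + NE² - CE²) / (2·NC·NE)
  ∠CNE = 120.51°

Step 10: From EC = 14, EM = 2·√74, CM = 10, by the inverse law of cosines:
  cos(∠CEM) = (EC² + EM² - CM²) / (2·EC·EM)
  ∠CEM = 35.54°

Step 11: From EC = 14, EN = 8.12, CN = 8, by the inverse law of cosines:
  cos(∠CEN) = (EC² + EN² - CN²) / (2·EC·EN)
  ∠CEN = 29.49°

Step 12: From MC = 10, ME = 2·√74, CE = 14, by the inverse law of cosines:
  cos(∠CME) = (MC² + ME² - CE²) / (2·MC·ME)
  ∠CME = 54.46°

Step 13: From MC = 10, MJ = 7.15, CJ = 6, by the inverse law of cosines:
  cos(∠CMJ) = (MC² + MJ² - CJ²) / (2·MC·MJ)
  ∠CMJ = 36.39°

Step 14: From JC = 6, JM = 7.15, CM = 10, by the inverse law of cosines:
  cos(∠CJM) = (JC² + JM² - CM²) / (2·JC·JM)
  ∠CJM = 98.61°

Step 15: From NB = 6.86, NE = 8.12, BE = 2, by the inverse law of cosines:
  cos(∠BNE) = (NB² + NE² - BE²) / (2·NB·NE)
  ∠BNE = 11.9°

Step 16: From EL = 13.96, EN = 8.12, LN = 8, by the inverse law of cosines:
  cos(∠LEN) = (EL² + EN² - LN²) / (2·EL·EN)
  ∠LEN = 29.74°

Step 17: From BE = 2, BN = 6.86, EN = 8.12, by the inverse law of cosines:
  cos(∠EBN) = (BE² + BN² - EN²) / (2·BE·BN)
  ∠EBN = 123.1°

Step 18: From LE = 13.96, LN = 8, EN = 8.12, by the inverse law of cosines:
  cos(∠ELN) = (LE² + LN² - EN²) / (2·LE·LN)
  ∠ELN = 30.26°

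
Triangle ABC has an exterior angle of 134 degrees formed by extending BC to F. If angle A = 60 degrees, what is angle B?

angle B = 134 - 60 = 74 degrees (exterior angle theorem).

74 degrees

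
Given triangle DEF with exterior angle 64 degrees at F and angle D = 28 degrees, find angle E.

angle E = 64 - 28 = 36 degrees (exterior angle theorem).

36 degrees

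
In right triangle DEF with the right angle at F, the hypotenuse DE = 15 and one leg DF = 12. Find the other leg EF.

Rearranging the Pythagorean theorem to solve for the unknown leg:
leg^2 = hypotenuse^2 - known_leg^2 = 225 - 144 = 81
leg = sqrt(81) = 9.

9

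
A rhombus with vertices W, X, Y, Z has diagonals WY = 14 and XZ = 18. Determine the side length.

In a rhombus, the diagonals bisect each other perpendicularly, creating four congruent right triangles.
Each triangle has legs 7 (half of 14) and 9 (half of 18).
The hypotenuse of each right triangle is a side of the rhombus:
side = sqrt(7^2 + 9^2) = sqrt(130)

sqrt(130)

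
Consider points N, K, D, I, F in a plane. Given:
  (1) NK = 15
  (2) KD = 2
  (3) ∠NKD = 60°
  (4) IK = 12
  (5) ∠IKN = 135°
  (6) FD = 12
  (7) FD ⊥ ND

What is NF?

Step 1: By the law of cosines on triangle DKN: DN² = 2² + 15² − 2·2·15·cos(60°) = 199, so DN = √199.
Step 2: By the law of cosines on triangle NDF: NF² = √199² + 12² − 2·√199·12·cos(90°) = 343, so NF = 7·√7.

Therefore, the length of NF = 7·√7.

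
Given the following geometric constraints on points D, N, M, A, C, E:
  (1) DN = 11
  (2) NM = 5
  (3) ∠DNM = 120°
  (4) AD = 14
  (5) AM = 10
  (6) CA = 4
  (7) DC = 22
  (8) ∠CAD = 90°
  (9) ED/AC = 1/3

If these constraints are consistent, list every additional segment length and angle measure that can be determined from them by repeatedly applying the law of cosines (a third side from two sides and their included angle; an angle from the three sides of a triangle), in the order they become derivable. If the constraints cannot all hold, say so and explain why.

These constraints are not satisfiable: by the triangle inequality in triangle ADC, (4) AD = 14 and (6) CA = 4 force DC ≤ 14 + 4 = 18, but (7) says DC = 22. No planar figure meets all of them, so nothing further can be derived.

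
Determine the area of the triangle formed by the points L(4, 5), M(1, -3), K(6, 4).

Using the Shoelace formula for a triangle:
Area = (1/2)|x0(y1 - y2) + x1(y2 - y0) + x2(y0 - y1)|
Area = (1/2)|4(-3 - 4) + 1(4 - 5) + 6(5 - -3)|
Area = (1/2)|-28 + -1 + 48|
Area = (1/2)|19|
Area = (1/2)(19)
Area = 19/2

19/2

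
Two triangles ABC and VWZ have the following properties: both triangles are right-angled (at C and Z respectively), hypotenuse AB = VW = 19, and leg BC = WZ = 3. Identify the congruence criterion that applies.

Consider the given information: both triangles are right-angled (at C and Z respectively), hypotenuse AB = VW = 19, and leg BC = WZ = 3
This is not ASA or AAS: ASA requires two angles and the side between them. AAS requires two angles and a non-included side.
The correct criterion is HL. The hypotenuse and one leg of two right triangles are equal (Hypotenuse-Leg).

HL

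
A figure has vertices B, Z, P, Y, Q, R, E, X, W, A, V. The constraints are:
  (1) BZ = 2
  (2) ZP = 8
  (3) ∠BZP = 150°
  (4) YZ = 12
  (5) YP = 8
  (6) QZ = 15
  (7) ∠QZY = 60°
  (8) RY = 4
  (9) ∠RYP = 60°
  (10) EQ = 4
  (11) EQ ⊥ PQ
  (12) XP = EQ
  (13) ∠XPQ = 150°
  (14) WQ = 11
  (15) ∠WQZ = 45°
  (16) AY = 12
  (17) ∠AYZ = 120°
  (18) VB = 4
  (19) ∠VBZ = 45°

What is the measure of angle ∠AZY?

Step 1: By the law of cosines on triangle ZYA: ZA² = 12² + 12² − 2·12·12·cos(120°) = 432, so ZA = 12·√3.
Step 2: By the inverse law of cosines on triangle AZY: cos(∠AZY) = ((12·√3)² + 12² − 12²) / (2·12·√3·12) = 432/498.83 = 0.866, so ∠AZY = 30°.

Therefore, the measure of angle ∠AZY = 30°.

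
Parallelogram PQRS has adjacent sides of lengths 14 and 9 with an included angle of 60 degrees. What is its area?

Area = 14 * 9 * sin(60°) = 126 * sqrt(3)/2 = 63*sqrt(3)

63*sqrt(3)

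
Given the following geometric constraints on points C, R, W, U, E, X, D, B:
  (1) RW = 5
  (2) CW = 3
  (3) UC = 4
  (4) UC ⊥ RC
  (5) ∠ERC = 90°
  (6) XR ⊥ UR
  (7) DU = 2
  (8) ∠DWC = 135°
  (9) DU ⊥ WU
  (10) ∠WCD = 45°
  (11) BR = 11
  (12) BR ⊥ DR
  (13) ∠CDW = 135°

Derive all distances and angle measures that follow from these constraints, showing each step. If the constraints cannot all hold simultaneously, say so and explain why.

These constraints are not satisfiable: (8), (10) and (13) are the three interior angles of triangle DWC, which must sum to 180°, but 135° + 45° + 135° = 315°. No planar figure meets all of them, so nothing further can be derived.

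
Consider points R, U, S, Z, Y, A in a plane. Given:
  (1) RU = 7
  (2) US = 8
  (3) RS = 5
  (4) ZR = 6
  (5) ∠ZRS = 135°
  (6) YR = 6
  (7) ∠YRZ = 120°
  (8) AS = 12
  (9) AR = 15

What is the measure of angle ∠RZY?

Step 1: By the law of cosines on triangle ZRY: ZY² = 6² + 6² − 2·6·6·cos(120°) = 108, so ZY = 6·√3.
Step 2: By the inverse law of cosines on triangle RZY: cos(∠RZY) = (6² + (6·√3)² − 6²) / (2·6·6·√3) = 108/124.71 = 0.866, so ∠RZY = 30°.

Therefore, the measure of angle ∠RZY = 30°.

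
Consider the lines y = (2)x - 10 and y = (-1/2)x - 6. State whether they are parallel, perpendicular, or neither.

Slope of line 1: m1 = 2
Slope of line 2: m2 = -1/2
Two lines are perpendicular when the product of their slopes is -1 (negative reciprocals).
m1 * m2 = (2) * (-1/2) = -1, confirming perpendicularity.

Perpendicular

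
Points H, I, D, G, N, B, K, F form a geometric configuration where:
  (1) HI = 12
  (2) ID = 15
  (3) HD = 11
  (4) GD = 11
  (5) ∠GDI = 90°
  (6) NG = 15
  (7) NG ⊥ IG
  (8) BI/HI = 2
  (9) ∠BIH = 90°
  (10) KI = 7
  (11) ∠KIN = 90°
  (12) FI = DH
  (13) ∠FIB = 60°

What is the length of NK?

Step 1: By the law of cosines on triangle GDI: GI² = 11² + 15² − 2·11·15·cos(90°) = 346, so GI ≈ 18.6.
Step 2: By the law of cosines on triangle NGI: NI² = 15² + 18.6² − 2·15·18.6·cos(90°) = 571, so NI ≈ 23.9.
Step 3: By the law of cosines on triangle NIK: NK² = 23.9² + 7² − 2·23.9·7·cos(90°) = 620, so NK = 2·√155.

Therefore, the length of NK = 2·√155.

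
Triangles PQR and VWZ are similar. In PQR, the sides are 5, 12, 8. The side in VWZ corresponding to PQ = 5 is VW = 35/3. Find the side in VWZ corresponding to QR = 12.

k = 35/3/5 = 7/3. WZ = 7/3 * 12 = 28.

28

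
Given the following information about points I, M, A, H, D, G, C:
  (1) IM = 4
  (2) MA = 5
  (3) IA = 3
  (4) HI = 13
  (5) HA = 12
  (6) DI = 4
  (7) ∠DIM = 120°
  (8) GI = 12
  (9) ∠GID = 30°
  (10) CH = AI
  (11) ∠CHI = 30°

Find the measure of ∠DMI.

Step 1: By the law of cosines on triangle MID: MD² = 4² + 4² − 2·4·4·cos(120°) = 48, so MD = 4·√3.
Step 2: By the inverse law of cosines on triangle DMI: cos(∠DMI) = ((4·√3)² + 4² − 4²) / (2·4·√3·4) = 48/55.43 = 0.866, so ∠DMI = 30°.

Therefore, the measure of angle ∠DMI = 30°.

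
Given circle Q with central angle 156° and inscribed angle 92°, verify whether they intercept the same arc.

By the inscribed angle theorem, the inscribed angle for a central angle of 156° should be 156° / 2 = 78°.
The given inscribed angle is 92°, which does not equal 78°.
Therefore, no, they do not correspond to the same arc.

No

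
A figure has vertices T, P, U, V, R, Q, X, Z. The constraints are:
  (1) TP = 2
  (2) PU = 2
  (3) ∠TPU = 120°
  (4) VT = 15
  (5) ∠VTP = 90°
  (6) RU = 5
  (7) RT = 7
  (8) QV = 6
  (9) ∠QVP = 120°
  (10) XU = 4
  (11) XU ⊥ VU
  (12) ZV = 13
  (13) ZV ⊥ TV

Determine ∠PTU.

Step 1: By the law of cosines on triangle TPU: TU² = 2² + 2² − 2·2·2·cos(120°) = 12, so TU = 2·√3.
Step 2: By the inverse law of cosines on triangle PTU: cos(∠PTU) = (2² + (2·√3)² − 2²) / (2·2·2·√3) = 12/13.86 = 0.866, so ∠PTU = 30°.

Therefore, the measure of angle ∠PTU = 30°.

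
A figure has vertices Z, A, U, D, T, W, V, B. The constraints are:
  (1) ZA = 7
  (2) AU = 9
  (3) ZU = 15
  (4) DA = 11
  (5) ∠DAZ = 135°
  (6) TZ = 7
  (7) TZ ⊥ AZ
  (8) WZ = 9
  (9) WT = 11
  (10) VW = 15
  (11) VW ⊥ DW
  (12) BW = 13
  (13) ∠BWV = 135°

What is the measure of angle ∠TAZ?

Step 1: By the law of cosines on triangle AZT: AT² = 7² + 7² − 2·7·7·cos(90°) = 98, so AT = 7·√2.
Step 2: By the inverse law of cosines on triangle TAZ: cos(∠TAZ) = ((7·√2)² + 7² − 7²) / (2·7·√2·7) = 98/138.59 = 0.7071, so ∠TAZ = 45°.

Therefore, the measure of angle ∠TAZ = 45°.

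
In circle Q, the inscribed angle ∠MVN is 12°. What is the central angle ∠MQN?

The inscribed angle theorem states that a central angle is always twice any inscribed angle that subtends the same arc.
Since the inscribed angle is 12°, the central angle = 2 × 12° = 24°.

24°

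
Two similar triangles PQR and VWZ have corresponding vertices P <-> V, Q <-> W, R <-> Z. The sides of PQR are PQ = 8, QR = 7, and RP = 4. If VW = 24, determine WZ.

Since the triangles are similar, the ratio of corresponding sides is constant.
Scale factor k = VW / PQ = 24 / 8 = 3
WZ = k * QR = 3 * 7 = 21

21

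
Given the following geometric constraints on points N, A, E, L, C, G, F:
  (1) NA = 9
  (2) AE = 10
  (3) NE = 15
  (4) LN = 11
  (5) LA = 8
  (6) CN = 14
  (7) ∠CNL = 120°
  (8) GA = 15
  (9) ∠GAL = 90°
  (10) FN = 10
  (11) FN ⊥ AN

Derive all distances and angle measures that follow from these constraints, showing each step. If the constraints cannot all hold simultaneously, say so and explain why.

The constraints are consistent.

Step 1: From AN = 9, NF = 10, and ∠ANF = 90°, by the law of cosines:
  AF² = AN² + NF² - 2·AN·NF·cos(90°) = 81 + 100 - 0 = 181
  AF = √181

Step 2: From LN = 11, NC = 14, and ∠LNC = 120°, by the law of cosines:
  LC² = LN² + NC² - 2·LN·NC·cos(120°) = 121 + 196 + 154 = 471
  LC ≈ 21.7

Step 3: From LA = 8, AG = 15, and ∠LAG = 90°, by the law of cosines:
  LG² = LA² + AG² - 2·LA·AG·cos(90°) = 64 + 225 - 0 = 289
  LG = 17

Step 4: From NA = 9, NE = 15, AE = 10, by the inverse law of cosines:
  cos(∠ANE) = (NA² + NE² - AE²) / (2·NA·NE)
  ∠ANE = 40.27°

Step 5: From NA = 9, NL = 11, AL = 8, by the inverse law of cosines:
  cos(∠ANL) = (NA² + NL² - AL²) / (2·NA·NL)
  ∠ANL = 45.82°

Step 6: From AE = 10, AN = 9, EN = 15, by the inverse law of cosines:
  cos(∠EAN) = (AE² + AN² - EN²) / (2·AE·AN)
  ∠EAN = 104.15°

Step 7: From AL = 8, AN = 9, LN = 11, by the inverse law of cosines:
  cos(∠LAN) = (AL² + AN² - LN²) / (2·AL·AN)
  ∠LAN = 80.41°

Step 8: From EA = 10, EN = 15, AN = 9, by the inverse law of cosines:
  cos(∠AEN) = (EA² + EN² - AN²) / (2·EA·EN)
  ∠AEN = 35.58°

Step 9: From LA = 8, LN = 11, AN = 9, by the inverse law of cosines:
  cos(∠ALN) = (LA² + LN² - AN²) / (2·LA·LN)
  ∠ALN = 53.78°

Step 10: From AF = √181, AN = 9, FN = 10, by the inverse law of cosines:
  cos(∠FAN) = (AF² + AN² - FN²) / (2·AF·AN)
  ∠FAN = 48.01°

Step 11: From LA = 8, LG = 17, AG = 15, by the inverse law of cosines:
  cos(∠ALG) = (LA² + LG² - AG²) / (2·LA·LG)
  ∠ALG = 61.93°

Step 12: From LC = 21.7, LN = 11, CN = 14, by the inverse law of cosines:
  cos(∠CLN) = (LC² + LN² - CN²) / (2·LC·LN)
  ∠CLN = 33.96°

Step 13: From CL = 21.7, CN = 14, LN = 11, by the inverse law of cosines:
  cos(∠LCN) = (CL² + CN² - LN²) / (2·CL·CN)
  ∠LCN = 26.04°

Step 14: From GA = 15, GL = 17, AL = 8, by the inverse law of cosines:
  cos(∠AGL) = (GA² + GL² - AL²) / (2·GA·GL)
  ∠AGL = 28.07°

Step 15: From FA = √181, FN = 10, AN = 9, by the inverse law of cosines:
  cos(∠AFN) = (FA² + FN² - AN²) / (2·FA·FN)
  ∠AFN = 41.99°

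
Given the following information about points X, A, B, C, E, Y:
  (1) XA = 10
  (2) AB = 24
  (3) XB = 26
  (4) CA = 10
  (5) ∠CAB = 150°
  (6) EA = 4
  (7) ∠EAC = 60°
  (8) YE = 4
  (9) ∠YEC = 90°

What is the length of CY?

Step 1: By the law of cosines on triangle EAC: EC² = 4² + 10² − 2·4·10·cos(60°) = 76, so EC = 2·√19.
Step 2: By the law of cosines on triangle CEY: CY² = (2·√19)² + 4² − 2·2·√19·4·cos(90°) = 92, so CY = 2·√23.

Therefore, the length of CY = 2·√23.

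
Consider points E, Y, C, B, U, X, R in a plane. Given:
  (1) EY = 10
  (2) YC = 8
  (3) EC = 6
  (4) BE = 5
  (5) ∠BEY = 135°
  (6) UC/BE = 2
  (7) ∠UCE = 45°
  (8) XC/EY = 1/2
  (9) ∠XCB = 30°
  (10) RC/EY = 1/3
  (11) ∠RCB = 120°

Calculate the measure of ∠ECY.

Step 1: By the inverse law of cosines on triangle ECY: cos(∠ECY) = (6² + 8² − 10²) / (2·6·8) = 0/96 = 0, so ∠ECY = 90°.

Therefore, the measure of angle ∠ECY = 90°.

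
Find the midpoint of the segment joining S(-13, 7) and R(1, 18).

The midpoint is the point halfway along the segment.
Move half the horizontal distance: -13 + (1 - -13)/2 = -13 + 14/2 = -6
Move half the vertical distance: 7 + (18 - 7)/2 = 7 + 11/2 = 25/2
Midpoint = (-6, 25/2)

(-6, 25/2)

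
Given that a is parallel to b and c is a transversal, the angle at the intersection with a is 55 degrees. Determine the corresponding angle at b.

Corresponding angles are equal: 55 degrees.

55 degrees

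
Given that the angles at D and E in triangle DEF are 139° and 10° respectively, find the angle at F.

The interior angles sum to 180°: angle F = 180 - 139 - 10 = 31°.
The triangle is obtuse (angles 139°, 10°, 31°).

31 degrees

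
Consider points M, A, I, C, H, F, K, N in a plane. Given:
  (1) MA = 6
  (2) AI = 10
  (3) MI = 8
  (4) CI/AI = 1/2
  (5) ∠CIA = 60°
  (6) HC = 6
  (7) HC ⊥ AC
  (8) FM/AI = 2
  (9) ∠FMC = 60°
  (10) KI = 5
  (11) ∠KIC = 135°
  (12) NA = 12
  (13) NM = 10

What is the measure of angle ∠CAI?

From the given relations: CI = 1/2·AI = 1/2·10 = 5.
Step 1: By the law of cosines on triangle AIC: AC² = 10² + 5² − 2·10·5·cos(60°) = 75, so AC = 5·√3.
Step 2: By the inverse law of cosines on triangle CAI: cos(∠CAI) = ((5·√3)² + 10² − 5²) / (2·5·√3·10) = 150/173.21 = 0.866, so ∠CAI = 30°.

Therefore, the measure of angle ∠CAI = 30°.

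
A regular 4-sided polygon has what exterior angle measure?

Each exterior angle of a regular n-gon is 360 / n.
For n = 4: 360 / 4 = 90 degrees.

90 degrees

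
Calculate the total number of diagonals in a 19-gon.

The number of diagonals in an n-gon is n(n - 3)/2.
For n = 19: 19(19 - 3)/2 = 19 × 16 / 2 = 152.

152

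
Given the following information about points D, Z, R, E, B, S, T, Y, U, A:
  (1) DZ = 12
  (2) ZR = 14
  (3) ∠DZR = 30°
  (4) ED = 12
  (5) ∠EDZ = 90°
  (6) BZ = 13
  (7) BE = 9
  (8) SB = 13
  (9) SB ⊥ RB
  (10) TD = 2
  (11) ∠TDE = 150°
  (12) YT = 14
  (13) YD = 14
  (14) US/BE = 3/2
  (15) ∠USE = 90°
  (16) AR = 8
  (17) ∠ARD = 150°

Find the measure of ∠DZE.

Step 1: By the law of cosines on triangle ZDE: ZE² = 12² + 12² − 2·12·12·cos(90°) = 288, so ZE = 12·√2.
Step 2: By the inverse law of cosines on triangle DZE: cos(∠DZE) = (12² + (12·√2)² − 12²) / (2·12·12·√2) = 288/407.29 = 0.7071, so ∠DZE = 45°.

Therefore, the measure of angle ∠DZE = 45°.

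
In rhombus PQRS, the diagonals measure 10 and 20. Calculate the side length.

The diagonals of a rhombus bisect each other at right angles.
Half-diagonals: 10/2 = 5 and 20/2 = 10
side = sqrt(5^2 + 10^2)
side = sqrt(25 + 100)
side = sqrt(125) = 5*sqrt(5)

5*sqrt(5)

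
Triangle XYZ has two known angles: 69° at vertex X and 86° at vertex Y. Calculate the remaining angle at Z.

The interior angles sum to 180°: angle Z = 180 - 69 - 86 = 25°.
The triangle is acute (angles 69°, 86°, 25°).

25 degrees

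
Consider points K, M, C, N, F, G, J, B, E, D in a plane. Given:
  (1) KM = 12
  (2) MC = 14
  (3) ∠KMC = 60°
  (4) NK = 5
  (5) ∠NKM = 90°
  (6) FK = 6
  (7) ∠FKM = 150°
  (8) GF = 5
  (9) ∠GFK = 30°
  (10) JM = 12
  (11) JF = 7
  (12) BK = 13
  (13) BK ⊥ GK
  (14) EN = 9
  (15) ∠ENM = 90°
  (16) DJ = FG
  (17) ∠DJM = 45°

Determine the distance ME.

Step 1: By the law of cosines on triangle NKM: NM² = 5² + 12² − 2·5·12·cos(90°) = 169, so NM = 13.
Step 2: By the law of cosines on triangle MNE: ME² = 13² + 9² − 2·13·9·cos(90°) = 250, so ME = 5·√10.

Therefore, the length of ME = 5·√10.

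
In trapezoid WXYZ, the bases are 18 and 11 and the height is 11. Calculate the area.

A trapezoid's area equals the midsegment times the height.
The midsegment is (18 + 11) / 2 = 29/2.
Area = 29/2 * 11 = 319/2.

319/2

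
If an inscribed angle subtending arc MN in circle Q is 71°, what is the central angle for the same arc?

The inscribed angle theorem states that a central angle is always twice any inscribed angle that subtends the same arc.
Since the inscribed angle is 71°, the central angle = 2 × 71° = 142°.

142°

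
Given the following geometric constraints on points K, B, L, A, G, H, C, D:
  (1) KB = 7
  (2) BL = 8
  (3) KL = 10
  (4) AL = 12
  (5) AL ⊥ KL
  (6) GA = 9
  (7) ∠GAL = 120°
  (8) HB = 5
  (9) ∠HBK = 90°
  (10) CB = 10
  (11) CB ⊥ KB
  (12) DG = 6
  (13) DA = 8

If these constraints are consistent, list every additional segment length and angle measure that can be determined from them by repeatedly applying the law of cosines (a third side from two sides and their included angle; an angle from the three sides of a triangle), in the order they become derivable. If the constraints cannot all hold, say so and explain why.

The constraints are consistent. Derivable facts, in order:
After 1 step:
- KA = 2·√61
- KC = √149
- KH = √74
- LG = 3·√37
- ∠ADG = 78.58°
- ∠AGD = 60.61°
- ∠BKL = 52.62°
- ∠BLK = 44.05°
- ∠DAG = 40.8°
- ∠KBL = 83.33°
After 2 steps:
- ∠AGL = 34.72°
- ∠AKL = 50.19°
- ∠ALG = 25.28°
- ∠BCK = 34.99°
- ∠BHK = 54.46°
- ∠BKC = 55.01°
- ∠BKH = 35.54°
- ∠KAL = 39.81°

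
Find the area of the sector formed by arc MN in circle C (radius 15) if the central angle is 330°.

Sector area = πr² × θ/360
= π × 15² × 11/12
= π × 225 × 11/12
= 825*pi/4

825*pi/4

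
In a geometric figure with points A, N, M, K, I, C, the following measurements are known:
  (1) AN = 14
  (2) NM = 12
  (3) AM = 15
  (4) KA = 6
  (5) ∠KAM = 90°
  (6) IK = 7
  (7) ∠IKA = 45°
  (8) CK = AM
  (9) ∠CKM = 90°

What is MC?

From the given relations: CK = AM = 15.
Step 1: By the law of cosines on triangle KAM: KM² = 6² + 15² − 2·6·15·cos(90°) = 261, so KM = 3·√29.
Step 2: By the law of cosines on triangle MKC: MC² = (3·√29)² + 15² − 2·3·√29·15·cos(90°) = 486, so MC = 9·√6.

Therefore, the length of MC = 9·√6.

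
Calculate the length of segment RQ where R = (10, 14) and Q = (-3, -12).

d = sqrt((-3 - 10)^2 + (-12 - 14)^2)
d = sqrt(-13^2 + -26^2)
d = sqrt(169 + 676)
d = sqrt(845) = 13*sqrt(5)

13*sqrt(5)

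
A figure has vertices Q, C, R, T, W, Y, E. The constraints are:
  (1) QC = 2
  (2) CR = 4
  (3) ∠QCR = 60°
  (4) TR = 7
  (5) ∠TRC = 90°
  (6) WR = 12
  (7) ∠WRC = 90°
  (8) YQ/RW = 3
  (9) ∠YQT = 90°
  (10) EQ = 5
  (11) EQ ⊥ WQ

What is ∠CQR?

Step 1: By the law of cosines on triangle QCR: QR² = 2² + 4² − 2·2·4·cos(60°) = 12, so QR = 2·√3.
Step 2: By the inverse law of cosines on triangle CQR: cos(∠CQR) = (2² + (2·√3)² − 4²) / (2·2·2·√3) = 0/13.86 = 0, so ∠CQR = 90°.

Therefore, the measure of angle ∠CQR = 90°.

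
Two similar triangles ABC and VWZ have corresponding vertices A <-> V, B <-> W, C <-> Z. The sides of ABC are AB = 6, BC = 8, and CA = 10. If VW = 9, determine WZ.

Since the triangles are similar, the ratio of corresponding sides is constant.
Scale factor k = VW / AB = 9 / 6 = 3/2
WZ = k * BC = 3/2 * 8 = 12

12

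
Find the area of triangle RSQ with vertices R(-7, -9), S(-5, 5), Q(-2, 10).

Shoelace: Area = (1/2)|-7(5-10) + -5(10--9) + -2(-9-5)| = (1/2)(32) = 16

16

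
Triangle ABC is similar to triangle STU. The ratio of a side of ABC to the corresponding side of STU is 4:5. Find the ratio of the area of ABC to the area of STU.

The ratio of areas of similar triangles equals the square of the side ratio.
Side ratio = 4:5
Area ratio = (4/5)^2 = 16/25 = 16:25

16:25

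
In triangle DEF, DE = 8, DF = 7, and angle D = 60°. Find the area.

When two sides and the included angle are known, the area formula is (1/2)ab sin(C).
The height from one side to the opposite vertex is 7 sin(60°) = 7*sqrt(3)/2.
Area = (1/2) * 8 * 7*sqrt(3)/2 = 14*sqrt(3).

14*sqrt(3)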